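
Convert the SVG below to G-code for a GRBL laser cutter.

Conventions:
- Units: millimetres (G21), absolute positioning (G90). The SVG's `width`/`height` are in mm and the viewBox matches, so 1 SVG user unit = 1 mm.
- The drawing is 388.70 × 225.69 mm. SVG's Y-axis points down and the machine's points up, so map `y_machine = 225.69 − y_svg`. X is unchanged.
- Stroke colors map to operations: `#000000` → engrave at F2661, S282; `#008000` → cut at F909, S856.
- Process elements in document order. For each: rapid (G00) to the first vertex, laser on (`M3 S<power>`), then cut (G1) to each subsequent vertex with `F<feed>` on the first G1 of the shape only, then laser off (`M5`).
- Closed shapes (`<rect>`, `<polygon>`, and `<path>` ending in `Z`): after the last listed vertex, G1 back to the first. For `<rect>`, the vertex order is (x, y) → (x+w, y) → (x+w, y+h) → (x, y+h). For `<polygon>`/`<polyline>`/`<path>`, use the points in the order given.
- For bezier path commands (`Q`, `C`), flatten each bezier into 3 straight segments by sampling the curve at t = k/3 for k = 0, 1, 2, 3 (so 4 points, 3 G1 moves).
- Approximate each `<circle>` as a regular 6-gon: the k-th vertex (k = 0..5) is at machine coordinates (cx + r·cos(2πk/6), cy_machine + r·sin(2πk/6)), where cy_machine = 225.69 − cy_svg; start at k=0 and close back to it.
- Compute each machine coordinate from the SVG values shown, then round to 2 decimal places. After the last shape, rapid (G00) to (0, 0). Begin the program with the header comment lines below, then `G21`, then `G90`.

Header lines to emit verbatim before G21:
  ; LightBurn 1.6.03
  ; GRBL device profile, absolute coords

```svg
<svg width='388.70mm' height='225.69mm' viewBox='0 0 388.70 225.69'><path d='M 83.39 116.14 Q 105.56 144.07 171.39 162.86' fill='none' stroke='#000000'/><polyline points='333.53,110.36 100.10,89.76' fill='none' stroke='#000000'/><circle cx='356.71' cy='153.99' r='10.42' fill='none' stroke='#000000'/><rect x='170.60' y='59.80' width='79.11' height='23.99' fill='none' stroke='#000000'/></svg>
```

viewBox `0 0 388.70 225.69` with mm width/height → 1 unit = 1 mm. Flip: y_m = 225.69 − y_svg.

**Shape 1** — `<path>` quadratic bezier, stroke `#000000` → engrave (S282, F2661). Control points (SVG): P0=(83.39,116.14), P1=(105.56,144.07), P2=(171.39,162.86); sampled at t=k/3. Machine vertices: (83.39,109.55) → (103.02,91.95) → (132.35,76.37) → (171.39,62.83). Open path.

**Shape 2** — `<polyline>` line segment, stroke `#000000` → engrave (S282, F2661). Machine vertices: (333.53,115.33) → (100.10,135.93). Open path.

**Shape 3** — `<circle>` circle, stroke `#000000` → engrave (S282, F2661). Machine vertices: (367.13,71.70) → (361.92,80.72) → (351.50,80.72) → (346.29,71.70) → (351.50,62.68) → (361.92,62.68) → (367.13,71.70). Closed: final G1 returns to the first vertex.

**Shape 4** — `<rect>` rectangle, stroke `#000000` → engrave (S282, F2661). Machine vertices: (170.60,165.89) → (249.71,165.89) → (249.71,141.90) → (170.60,141.90) → (170.60,165.89). Closed: final G1 returns to the first vertex.

; LightBurn 1.6.03
; GRBL device profile, absolute coords
G21
G90
G00 X83.39 Y109.55
M3 S282
G1 X103.02 Y91.95 F2661
G1 X132.35 Y76.37
G1 X171.39 Y62.83
M5
G00 X333.53 Y115.33
M3 S282
G1 X100.10 Y135.93 F2661
M5
G00 X367.13 Y71.70
M3 S282
G1 X361.92 Y80.72 F2661
G1 X351.50 Y80.72
G1 X346.29 Y71.70
G1 X351.50 Y62.68
G1 X361.92 Y62.68
G1 X367.13 Y71.70
M5
G00 X170.60 Y165.89
M3 S282
G1 X249.71 Y165.89 F2661
G1 X249.71 Y141.90
G1 X170.60 Y141.90
G1 X170.60 Y165.89
M5
G00 X0.00 Y0.00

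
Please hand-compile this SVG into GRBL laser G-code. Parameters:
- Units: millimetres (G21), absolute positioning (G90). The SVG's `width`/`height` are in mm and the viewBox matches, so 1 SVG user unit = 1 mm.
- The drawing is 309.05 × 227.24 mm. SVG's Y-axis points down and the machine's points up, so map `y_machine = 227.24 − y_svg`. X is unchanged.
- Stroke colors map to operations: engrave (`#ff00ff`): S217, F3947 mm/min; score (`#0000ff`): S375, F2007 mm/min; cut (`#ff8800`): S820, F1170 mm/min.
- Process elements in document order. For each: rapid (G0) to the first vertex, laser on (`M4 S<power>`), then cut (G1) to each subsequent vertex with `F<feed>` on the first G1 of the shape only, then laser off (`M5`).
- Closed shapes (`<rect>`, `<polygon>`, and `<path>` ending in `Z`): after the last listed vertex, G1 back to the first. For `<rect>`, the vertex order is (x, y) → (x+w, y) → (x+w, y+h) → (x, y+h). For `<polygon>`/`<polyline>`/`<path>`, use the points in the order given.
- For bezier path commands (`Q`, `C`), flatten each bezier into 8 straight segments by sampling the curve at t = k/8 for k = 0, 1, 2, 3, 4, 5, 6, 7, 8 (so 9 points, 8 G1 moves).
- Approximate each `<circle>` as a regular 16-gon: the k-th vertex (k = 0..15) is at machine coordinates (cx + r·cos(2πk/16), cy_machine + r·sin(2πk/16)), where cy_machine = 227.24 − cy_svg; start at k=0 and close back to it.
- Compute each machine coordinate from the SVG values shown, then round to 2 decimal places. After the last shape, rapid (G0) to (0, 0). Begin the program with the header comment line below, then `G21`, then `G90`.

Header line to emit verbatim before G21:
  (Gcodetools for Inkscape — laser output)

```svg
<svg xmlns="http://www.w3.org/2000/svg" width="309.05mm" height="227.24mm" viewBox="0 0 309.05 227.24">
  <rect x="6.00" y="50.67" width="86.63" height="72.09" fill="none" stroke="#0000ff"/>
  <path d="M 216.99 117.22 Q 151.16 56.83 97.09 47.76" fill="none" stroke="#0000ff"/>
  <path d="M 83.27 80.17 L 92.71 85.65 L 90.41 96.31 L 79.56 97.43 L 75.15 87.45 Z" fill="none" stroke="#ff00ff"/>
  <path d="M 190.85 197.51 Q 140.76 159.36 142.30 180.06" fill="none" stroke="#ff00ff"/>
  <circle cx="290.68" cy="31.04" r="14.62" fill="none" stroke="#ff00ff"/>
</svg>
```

Since the viewBox matches the mm dimensions, user units are millimetres directly. The only transform is the Y-flip y_m = 227.24 − y_svg.

Shape 1 is a rectangle drawn with `<rect>`. Its stroke #0000ff means score at S375, F2007. After flipping Y the toolpath is (6.00,176.57) → (92.63,176.57) → (92.63,104.48) → (6.00,104.48) → (6.00,176.57), returning to the start.

Shape 2 is a quadratic bezier drawn with `<path>`. Its stroke #0000ff means score at S375, F2007. After flipping Y the toolpath is (216.99,110.02) → (200.72,124.32) → (184.81,137.01) → (169.27,148.10) → (154.10,157.58) → (139.30,165.46) → (124.86,171.74) → (110.79,176.41) → (97.09,179.48).

Shape 3 is a regular polygon drawn with `<path>`. Its stroke #ff00ff means engrave at S217, F3947. After flipping Y the toolpath is (83.27,147.07) → (92.71,141.59) → (90.41,130.93) → (79.56,129.81) → (75.15,139.79) → (83.27,147.07), returning to the start.

Shape 4 is a quadratic bezier drawn with `<path>`. Its stroke #ff00ff means engrave at S217, F3947. After flipping Y the toolpath is (190.85,29.73) → (179.13,38.35) → (169.03,45.13) → (160.54,50.07) → (153.67,53.17) → (148.41,54.43) → (144.76,53.85) → (142.72,51.44) → (142.30,47.18).

Shape 5 is a circle drawn with `<circle>`. Its stroke #ff00ff means engrave at S217, F3947. After flipping Y the toolpath is (305.30,196.20) → (304.19,201.79) → (301.02,206.54) → (296.27,209.71) → (290.68,210.82) → (285.09,209.71) → (280.34,206.54) → (277.17,201.79) → (276.06,196.20) → (277.17,190.61) → (280.34,185.86) → (285.09,182.69) → (290.68,181.58) → (296.27,182.69) → (301.02,185.86) → (304.19,190.61) → (305.30,196.20), returning to the start.

(Gcodetools for Inkscape — laser output)
G21
G90
G0 X6.00 Y176.57
M4 S375
G1 X92.63 Y176.57 F2007
G1 X92.63 Y104.48
G1 X6.00 Y104.48
G1 X6.00 Y176.57
M5
G0 X216.99 Y110.02
M4 S375
G1 X200.72 Y124.32 F2007
G1 X184.81 Y137.01
G1 X169.27 Y148.10
G1 X154.10 Y157.58
G1 X139.30 Y165.46
G1 X124.86 Y171.74
G1 X110.79 Y176.41
G1 X97.09 Y179.48
M5
G0 X83.27 Y147.07
M4 S217
G1 X92.71 Y141.59 F3947
G1 X90.41 Y130.93
G1 X79.56 Y129.81
G1 X75.15 Y139.79
G1 X83.27 Y147.07
M5
G0 X190.85 Y29.73
M4 S217
G1 X179.13 Y38.35 F3947
G1 X169.03 Y45.13
G1 X160.54 Y50.07
G1 X153.67 Y53.17
G1 X148.41 Y54.43
G1 X144.76 Y53.85
G1 X142.72 Y51.44
G1 X142.30 Y47.18
M5
G0 X305.30 Y196.20
M4 S217
G1 X304.19 Y201.79 F3947
G1 X301.02 Y206.54
G1 X296.27 Y209.71
G1 X290.68 Y210.82
G1 X285.09 Y209.71
G1 X280.34 Y206.54
G1 X277.17 Y201.79
G1 X276.06 Y196.20
G1 X277.17 Y190.61
G1 X280.34 Y185.86
G1 X285.09 Y182.69
G1 X290.68 Y181.58
G1 X296.27 Y182.69
G1 X301.02 Y185.86
G1 X304.19 Y190.61
G1 X305.30 Y196.20
M5
G0 X0.00 Y0.00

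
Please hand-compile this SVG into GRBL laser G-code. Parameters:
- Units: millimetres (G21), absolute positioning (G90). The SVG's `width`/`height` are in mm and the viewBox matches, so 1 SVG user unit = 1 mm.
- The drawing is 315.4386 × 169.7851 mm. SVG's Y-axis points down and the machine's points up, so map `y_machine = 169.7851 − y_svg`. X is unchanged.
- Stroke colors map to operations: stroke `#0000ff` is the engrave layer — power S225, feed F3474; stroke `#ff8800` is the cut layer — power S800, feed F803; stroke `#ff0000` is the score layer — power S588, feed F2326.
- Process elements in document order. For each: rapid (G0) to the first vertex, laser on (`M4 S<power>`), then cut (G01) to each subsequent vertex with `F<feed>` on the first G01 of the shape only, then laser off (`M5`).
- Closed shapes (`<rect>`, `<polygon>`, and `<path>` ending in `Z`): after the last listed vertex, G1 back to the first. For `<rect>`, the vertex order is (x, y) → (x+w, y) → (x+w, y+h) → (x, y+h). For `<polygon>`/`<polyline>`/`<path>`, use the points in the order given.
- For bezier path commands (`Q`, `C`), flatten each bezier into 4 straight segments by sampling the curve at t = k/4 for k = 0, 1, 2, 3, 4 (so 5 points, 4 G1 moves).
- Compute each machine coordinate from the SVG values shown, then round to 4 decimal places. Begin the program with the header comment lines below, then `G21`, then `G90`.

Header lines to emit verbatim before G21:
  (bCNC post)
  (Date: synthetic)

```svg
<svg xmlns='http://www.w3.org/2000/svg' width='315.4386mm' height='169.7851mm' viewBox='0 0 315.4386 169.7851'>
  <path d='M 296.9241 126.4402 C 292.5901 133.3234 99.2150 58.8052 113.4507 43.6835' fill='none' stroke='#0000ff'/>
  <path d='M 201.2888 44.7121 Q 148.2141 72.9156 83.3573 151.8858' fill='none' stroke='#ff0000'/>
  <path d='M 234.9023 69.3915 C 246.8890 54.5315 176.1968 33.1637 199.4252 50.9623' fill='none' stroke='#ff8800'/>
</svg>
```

(bCNC post)
(Date: synthetic)
G21
G90
G0 X296.9241 Y43.3449
M4 S225
G01 X264.4261 Y51.2453 F3474
G01 X198.2238 Y76.4714
G01 X135.5033 Y105.8234
G01 X113.4507 Y126.1016
M5
G0 X201.2888 Y125.0730
M4 S588
G01 X174.0151 Y107.7983 F2326
G01 X145.2686 Y84.1778
G01 X115.0493 Y54.2115
G01 X83.3573 Y17.8993
M5
G0 X234.9023 Y100.3936
M4 S800
G01 X231.1494 Y112.0452 F803
G01 X212.9481 Y121.8552
G01 X196.8546 Y125.5417
G01 X199.4252 Y118.8228
M5

1 u = 1 mm; y_m = 169.7851 − y.

[1] `<path>` cubic bezier, #0000ff→engrave S225 F3474: (296.9241,43.3449) → (264.4261,51.2453) → (198.2238,76.4714) → (135.5033,105.8234) → (113.4507,126.1016)

[2] `<path>` quadratic bezier, #ff0000→score S588 F2326: (201.2888,125.0730) → (174.0151,107.7983) → (145.2686,84.1778) → (115.0493,54.2115) → (83.3573,17.8993)

[3] `<path>` cubic bezier, #ff8800→cut S800 F803: (234.9023,100.3936) → (231.1494,112.0452) → (212.9481,121.8552) → (196.8546,125.5417) → (199.4252,118.8228)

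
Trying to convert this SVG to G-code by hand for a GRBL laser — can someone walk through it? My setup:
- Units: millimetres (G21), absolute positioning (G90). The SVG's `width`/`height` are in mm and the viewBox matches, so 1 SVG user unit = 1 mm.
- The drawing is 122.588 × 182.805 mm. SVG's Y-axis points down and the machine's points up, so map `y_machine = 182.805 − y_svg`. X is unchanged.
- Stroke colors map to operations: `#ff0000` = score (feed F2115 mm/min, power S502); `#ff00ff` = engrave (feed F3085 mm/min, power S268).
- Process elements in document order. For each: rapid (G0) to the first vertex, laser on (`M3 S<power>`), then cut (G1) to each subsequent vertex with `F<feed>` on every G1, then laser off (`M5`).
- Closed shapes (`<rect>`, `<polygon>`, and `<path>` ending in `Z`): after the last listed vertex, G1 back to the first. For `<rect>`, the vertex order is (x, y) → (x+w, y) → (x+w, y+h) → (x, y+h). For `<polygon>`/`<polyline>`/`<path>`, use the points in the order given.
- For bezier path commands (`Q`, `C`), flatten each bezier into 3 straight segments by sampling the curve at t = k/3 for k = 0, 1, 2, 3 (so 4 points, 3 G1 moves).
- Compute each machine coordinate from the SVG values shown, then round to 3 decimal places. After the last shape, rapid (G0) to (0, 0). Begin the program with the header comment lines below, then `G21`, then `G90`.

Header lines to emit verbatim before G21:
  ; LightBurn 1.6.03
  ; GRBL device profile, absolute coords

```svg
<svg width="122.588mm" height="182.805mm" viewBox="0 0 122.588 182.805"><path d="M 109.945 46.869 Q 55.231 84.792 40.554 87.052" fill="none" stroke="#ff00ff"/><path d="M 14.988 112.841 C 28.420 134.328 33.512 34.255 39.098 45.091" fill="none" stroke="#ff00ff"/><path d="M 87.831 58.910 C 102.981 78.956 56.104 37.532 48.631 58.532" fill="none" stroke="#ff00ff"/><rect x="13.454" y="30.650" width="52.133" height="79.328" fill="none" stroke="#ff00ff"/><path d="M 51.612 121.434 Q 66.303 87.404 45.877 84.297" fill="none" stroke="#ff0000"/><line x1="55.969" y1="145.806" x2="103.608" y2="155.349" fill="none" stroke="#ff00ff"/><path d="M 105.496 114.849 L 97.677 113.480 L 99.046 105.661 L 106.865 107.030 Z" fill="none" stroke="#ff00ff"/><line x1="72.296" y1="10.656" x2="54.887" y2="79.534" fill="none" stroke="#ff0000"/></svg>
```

viewBox `0 0 122.588 182.805` with mm width/height → 1 unit = 1 mm. Flip: y_m = 182.805 − y_svg.

**Shape 1** — `<path>` quadratic bezier, stroke `#ff00ff` → engrave (S268, F3085). Control points (SVG): P0=(109.945,46.869), P1=(55.231,84.792), P2=(40.554,87.052); sampled at t=k/3. Machine vertices: (109.945,135.936) → (77.918,114.617) → (54.787,101.222) → (40.554,95.753). Open path.

**Shape 2** — `<path>` cubic bezier, stroke `#ff00ff` → engrave (S268, F3085). Control points (SVG): P0=(14.988,112.841), P1=(28.420,134.328), P2=(33.512,34.255), P3=(39.098,45.091); sampled at t=k/3. Machine vertices: (14.988,69.964) → (25.967,80.387) → (33.349,120.190) → (39.098,137.714). Open path.

**Shape 3** — `<path>` cubic bezier, stroke `#ff00ff` → engrave (S268, F3085). Control points (SVG): P0=(87.831,58.910), P1=(102.981,78.956), P2=(56.104,37.532), P3=(48.631,58.532); sampled at t=k/3. Machine vertices: (87.831,123.895) → (86.062,119.750) → (65.482,129.054) → (48.631,124.273). Open path.

**Shape 4** — `<rect>` rectangle, stroke `#ff00ff` → engrave (S268, F3085). Machine vertices: (13.454,152.155) → (65.587,152.155) → (65.587,72.827) → (13.454,72.827) → (13.454,152.155). Closed: final G1 returns to the first vertex.

**Shape 5** — `<path>` quadratic bezier, stroke `#ff0000` → score (S502, F2115). Control points (SVG): P0=(51.612,121.434), P1=(66.303,87.404), P2=(45.877,84.297); sampled at t=k/3. Machine vertices: (51.612,61.371) → (57.504,80.622) → (55.592,93.001) → (45.877,98.508). Open path.

**Shape 6** — `<line>` line segment, stroke `#ff00ff` → engrave (S268, F3085). Machine vertices: (55.969,36.999) → (103.608,27.456). Open path.

**Shape 7** — `<path>` regular polygon, stroke `#ff00ff` → engrave (S268, F3085). Machine vertices: (105.496,67.956) → (97.677,69.325) → (99.046,77.144) → (106.865,75.775) → (105.496,67.956). Closed: final G1 returns to the first vertex.

**Shape 8** — `<line>` line segment, stroke `#ff0000` → score (S502, F2115). Machine vertices: (72.296,172.149) → (54.887,103.271). Open path.

; LightBurn 1.6.03
; GRBL device profile, absolute coords
G21
G90
G0 X109.945 Y135.936
M3 S268
G1 X77.918 Y114.617 F3085
G1 X54.787 Y101.222 F3085
G1 X40.554 Y95.753 F3085
M5
G0 X14.988 Y69.964
M3 S268
G1 X25.967 Y80.387 F3085
G1 X33.349 Y120.190 F3085
G1 X39.098 Y137.714 F3085
M5
G0 X87.831 Y123.895
M3 S268
G1 X86.062 Y119.750 F3085
G1 X65.482 Y129.054 F3085
G1 X48.631 Y124.273 F3085
M5
G0 X13.454 Y152.155
M3 S268
G1 X65.587 Y152.155 F3085
G1 X65.587 Y72.827 F3085
G1 X13.454 Y72.827 F3085
G1 X13.454 Y152.155 F3085
M5
G0 X51.612 Y61.371
M3 S502
G1 X57.504 Y80.622 F2115
G1 X55.592 Y93.001 F2115
G1 X45.877 Y98.508 F2115
M5
G0 X55.969 Y36.999
M3 S268
G1 X103.608 Y27.456 F3085
M5
G0 X105.496 Y67.956
M3 S268
G1 X97.677 Y69.325 F3085
G1 X99.046 Y77.144 F3085
G1 X106.865 Y75.775 F3085
G1 X105.496 Y67.956 F3085
M5
G0 X72.296 Y172.149
M3 S502
G1 X54.887 Y103.271 F2115
M5
G0 X0.000 Y0.000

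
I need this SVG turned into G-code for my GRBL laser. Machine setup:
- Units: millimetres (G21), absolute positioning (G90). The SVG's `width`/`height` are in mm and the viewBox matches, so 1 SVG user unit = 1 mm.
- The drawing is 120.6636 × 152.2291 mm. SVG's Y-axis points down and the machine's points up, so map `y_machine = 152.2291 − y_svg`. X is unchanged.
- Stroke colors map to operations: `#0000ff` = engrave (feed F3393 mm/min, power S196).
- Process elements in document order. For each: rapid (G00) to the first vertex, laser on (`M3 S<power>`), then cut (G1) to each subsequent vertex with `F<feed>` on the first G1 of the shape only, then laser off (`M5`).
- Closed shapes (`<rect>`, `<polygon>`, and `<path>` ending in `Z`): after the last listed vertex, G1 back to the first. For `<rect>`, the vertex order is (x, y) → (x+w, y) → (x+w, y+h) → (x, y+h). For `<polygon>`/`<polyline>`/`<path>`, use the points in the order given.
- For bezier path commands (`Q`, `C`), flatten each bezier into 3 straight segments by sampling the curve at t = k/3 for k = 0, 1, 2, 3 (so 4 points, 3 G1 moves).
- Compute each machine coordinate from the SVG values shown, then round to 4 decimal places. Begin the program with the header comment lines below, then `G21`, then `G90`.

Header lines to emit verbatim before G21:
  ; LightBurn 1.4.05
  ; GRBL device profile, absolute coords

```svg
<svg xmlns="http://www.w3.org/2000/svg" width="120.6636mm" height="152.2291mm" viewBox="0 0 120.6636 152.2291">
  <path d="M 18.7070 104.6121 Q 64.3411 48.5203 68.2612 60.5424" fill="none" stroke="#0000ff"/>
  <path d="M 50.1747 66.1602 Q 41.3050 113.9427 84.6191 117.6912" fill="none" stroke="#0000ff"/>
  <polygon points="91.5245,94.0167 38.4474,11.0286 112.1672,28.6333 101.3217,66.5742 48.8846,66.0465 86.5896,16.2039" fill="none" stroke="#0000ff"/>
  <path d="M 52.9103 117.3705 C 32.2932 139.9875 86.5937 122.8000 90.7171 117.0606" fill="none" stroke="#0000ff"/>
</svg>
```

Since the viewBox matches the mm dimensions, user units are millimetres directly. The only transform is the Y-flip y_m = 152.2291 − y_svg.

Shape 1 is a quadratic bezier drawn with `<path>`. Its stroke #0000ff means engrave at S196, F3393. After flipping Y the toolpath is (18.7070,47.6170) → (44.4948,77.4433) → (61.0129,92.1332) → (68.2612,91.6867).

Shape 2 is a quadratic bezier drawn with `<path>`. Its stroke #0000ff means engrave at S196, F3393. After flipping Y the toolpath is (50.1747,86.0689) → (50.0598,59.1066) → (61.5412,41.9296) → (84.6191,34.5379).

Shape 3 is a closed polygon drawn with `<polygon>`. Its stroke #0000ff means engrave at S196, F3393. After flipping Y the toolpath is (91.5245,58.2124) → (38.4474,141.2005) → (112.1672,123.5958) → (101.3217,85.6549) → (48.8846,86.1826) → (86.5896,136.0252) → (91.5245,58.2124), returning to the start.

Shape 4 is a cubic bezier drawn with `<path>`. Its stroke #0000ff means engrave at S196, F3393. After flipping Y the toolpath is (52.9103,34.8586) → (52.6326,23.6115) → (74.5011,27.5113) → (90.7171,35.1685).

; LightBurn 1.4.05
; GRBL device profile, absolute coords
G21
G90
G00 X18.7070 Y47.6170
M3 S196
G1 X44.4948 Y77.4433 F3393
G1 X61.0129 Y92.1332
G1 X68.2612 Y91.6867
M5
G00 X50.1747 Y86.0689
M3 S196
G1 X50.0598 Y59.1066 F3393
G1 X61.5412 Y41.9296
G1 X84.6191 Y34.5379
M5
G00 X91.5245 Y58.2124
M3 S196
G1 X38.4474 Y141.2005 F3393
G1 X112.1672 Y123.5958
G1 X101.3217 Y85.6549
G1 X48.8846 Y86.1826
G1 X86.5896 Y136.0252
G1 X91.5245 Y58.2124
M5
G00 X52.9103 Y34.8586
M3 S196
G1 X52.6326 Y23.6115 F3393
G1 X74.5011 Y27.5113
G1 X90.7171 Y35.1685
M5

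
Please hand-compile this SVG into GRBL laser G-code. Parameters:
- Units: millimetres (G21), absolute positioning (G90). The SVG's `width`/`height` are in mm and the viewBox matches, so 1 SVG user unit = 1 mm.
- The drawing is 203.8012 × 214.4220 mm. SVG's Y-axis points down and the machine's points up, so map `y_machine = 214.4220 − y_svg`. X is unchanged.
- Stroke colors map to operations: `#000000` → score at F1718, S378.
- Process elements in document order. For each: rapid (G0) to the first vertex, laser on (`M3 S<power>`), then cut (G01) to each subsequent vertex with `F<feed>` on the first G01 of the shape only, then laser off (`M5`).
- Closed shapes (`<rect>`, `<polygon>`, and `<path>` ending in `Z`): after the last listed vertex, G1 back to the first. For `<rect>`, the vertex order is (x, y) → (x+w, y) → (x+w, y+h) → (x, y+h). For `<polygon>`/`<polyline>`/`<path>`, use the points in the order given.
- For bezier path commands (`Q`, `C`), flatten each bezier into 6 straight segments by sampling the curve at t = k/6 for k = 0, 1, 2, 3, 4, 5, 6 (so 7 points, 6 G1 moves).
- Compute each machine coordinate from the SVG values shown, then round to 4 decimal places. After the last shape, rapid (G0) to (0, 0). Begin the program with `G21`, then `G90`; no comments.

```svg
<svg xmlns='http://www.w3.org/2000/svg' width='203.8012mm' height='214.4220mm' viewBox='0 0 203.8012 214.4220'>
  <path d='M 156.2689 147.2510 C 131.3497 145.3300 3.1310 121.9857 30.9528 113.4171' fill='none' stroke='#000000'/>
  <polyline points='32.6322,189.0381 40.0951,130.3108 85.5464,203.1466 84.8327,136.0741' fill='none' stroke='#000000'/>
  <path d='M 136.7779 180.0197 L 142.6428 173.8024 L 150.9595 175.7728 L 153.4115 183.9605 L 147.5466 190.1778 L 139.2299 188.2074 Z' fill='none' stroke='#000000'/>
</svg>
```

1 u = 1 mm; y_m = 214.4220 − y.

[1] `<path>` cubic bezier, #000000→score S378 F1718: (156.2689,67.1710) → (136.4017,69.7492) → (106.5217,74.8924) → (73.8330,81.5951) → (45.5393,88.8518) → (28.8446,95.6569) → (30.9528,101.0049)

[2] `<polyline>` open polyline, #000000→score S378 F1718: (32.6322,25.3839) → (40.0951,84.1112) → (85.5464,11.2754) → (84.8327,78.3479)

[3] `<path>` regular polygon, #000000→score S378 F1718: (136.7779,34.4023) → (142.6428,40.6196) → (150.9595,38.6492) → (153.4115,30.4615) → (147.5466,24.2442) → (139.2299,26.2146) → (136.7779,34.4023) (closed)

G21
G90
G0 X156.2689 Y67.1710
M3 S378
G01 X136.4017 Y69.7492 F1718
G01 X106.5217 Y74.8924
G01 X73.8330 Y81.5951
G01 X45.5393 Y88.8518
G01 X28.8446 Y95.6569
G01 X30.9528 Y101.0049
M5
G0 X32.6322 Y25.3839
M3 S378
G01 X40.0951 Y84.1112 F1718
G01 X85.5464 Y11.2754
G01 X84.8327 Y78.3479
M5
G0 X136.7779 Y34.4023
M3 S378
G01 X142.6428 Y40.6196 F1718
G01 X150.9595 Y38.6492
G01 X153.4115 Y30.4615
G01 X147.5466 Y24.2442
G01 X139.2299 Y26.2146
G01 X136.7779 Y34.4023
M5
G0 X0.0000 Y0.0000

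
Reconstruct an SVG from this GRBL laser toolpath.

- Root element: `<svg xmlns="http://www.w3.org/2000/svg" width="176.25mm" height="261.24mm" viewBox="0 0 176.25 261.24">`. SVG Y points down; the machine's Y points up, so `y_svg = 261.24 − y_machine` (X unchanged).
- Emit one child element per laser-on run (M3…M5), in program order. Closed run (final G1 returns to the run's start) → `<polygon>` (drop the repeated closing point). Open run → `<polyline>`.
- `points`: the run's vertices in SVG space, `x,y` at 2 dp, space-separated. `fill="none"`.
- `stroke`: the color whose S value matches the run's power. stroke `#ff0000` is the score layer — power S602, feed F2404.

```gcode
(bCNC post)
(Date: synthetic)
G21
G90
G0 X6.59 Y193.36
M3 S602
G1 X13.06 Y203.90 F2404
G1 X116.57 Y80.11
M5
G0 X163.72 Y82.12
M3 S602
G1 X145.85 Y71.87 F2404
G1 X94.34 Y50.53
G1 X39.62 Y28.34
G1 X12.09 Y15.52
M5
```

<svg xmlns="http://www.w3.org/2000/svg" width="176.25mm" height="261.24mm" viewBox="0 0 176.25 261.24">
  <polyline points="6.59,67.88 13.06,57.34 116.57,181.13" fill="none" stroke="#ff0000"/>
  <polyline points="163.72,179.12 145.85,189.37 94.34,210.71 39.62,232.90 12.09,245.72" fill="none" stroke="#ff0000"/>
</svg>

y_svg = 261.24 − y_m. Every run uses S602, so all elements get stroke `#ff0000` (score).

[1] open run; points: 6.59,67.88 13.06,57.34 116.57,181.13

[2] open run; points: 163.72,179.12 145.85,189.37 94.34,210.71 39.62,232.90 12.09,245.72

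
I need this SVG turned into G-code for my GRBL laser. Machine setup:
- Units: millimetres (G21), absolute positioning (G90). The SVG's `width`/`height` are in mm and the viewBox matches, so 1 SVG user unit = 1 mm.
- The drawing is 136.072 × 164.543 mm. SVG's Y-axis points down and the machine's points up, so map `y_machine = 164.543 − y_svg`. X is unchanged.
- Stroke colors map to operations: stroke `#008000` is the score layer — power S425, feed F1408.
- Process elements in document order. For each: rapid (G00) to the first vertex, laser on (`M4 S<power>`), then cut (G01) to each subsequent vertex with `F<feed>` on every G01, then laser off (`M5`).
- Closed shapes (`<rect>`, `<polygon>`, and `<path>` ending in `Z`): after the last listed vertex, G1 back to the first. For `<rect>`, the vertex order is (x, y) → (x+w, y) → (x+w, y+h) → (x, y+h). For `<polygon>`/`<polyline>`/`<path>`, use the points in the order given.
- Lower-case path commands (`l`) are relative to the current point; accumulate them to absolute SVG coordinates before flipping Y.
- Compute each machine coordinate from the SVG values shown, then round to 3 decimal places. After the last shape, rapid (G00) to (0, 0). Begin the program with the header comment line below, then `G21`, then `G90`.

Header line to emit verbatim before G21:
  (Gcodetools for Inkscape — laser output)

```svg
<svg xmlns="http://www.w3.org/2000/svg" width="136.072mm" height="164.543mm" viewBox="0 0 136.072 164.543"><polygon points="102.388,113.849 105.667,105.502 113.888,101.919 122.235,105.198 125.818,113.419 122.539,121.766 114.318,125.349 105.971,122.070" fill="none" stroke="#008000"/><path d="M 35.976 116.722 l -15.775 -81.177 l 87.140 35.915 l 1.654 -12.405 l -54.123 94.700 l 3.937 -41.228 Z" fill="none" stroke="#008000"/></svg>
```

Since the viewBox matches the mm dimensions, user units are millimetres directly. The only transform is the Y-flip y_m = 164.543 − y_svg.

Shape 1 is a regular polygon drawn with `<polygon>`. Its stroke #008000 means score at S425, F1408. After flipping Y the toolpath is (102.388,50.694) → (105.667,59.041) → (113.888,62.624) → (122.235,59.345) → (125.818,51.124) → (122.539,42.777) → (114.318,39.194) → (105.971,42.473) → (102.388,50.694), returning to the start.

Shape 2 is a closed polygon drawn with `<path>`. Its stroke #008000 means score at S425, F1408. After flipping Y the toolpath is (35.976,47.821) → (20.201,128.998) → (107.341,93.083) → (108.995,105.488) → (54.872,10.788) → (58.809,52.016) → (35.976,47.821), returning to the start.

(Gcodetools for Inkscape — laser output)
G21
G90
G00 X102.388 Y50.694
M4 S425
G01 X105.667 Y59.041 F1408
G01 X113.888 Y62.624 F1408
G01 X122.235 Y59.345 F1408
G01 X125.818 Y51.124 F1408
G01 X122.539 Y42.777 F1408
G01 X114.318 Y39.194 F1408
G01 X105.971 Y42.473 F1408
G01 X102.388 Y50.694 F1408
M5
G00 X35.976 Y47.821
M4 S425
G01 X20.201 Y128.998 F1408
G01 X107.341 Y93.083 F1408
G01 X108.995 Y105.488 F1408
G01 X54.872 Y10.788 F1408
G01 X58.809 Y52.016 F1408
G01 X35.976 Y47.821 F1408
M5
G00 X0.000 Y0.000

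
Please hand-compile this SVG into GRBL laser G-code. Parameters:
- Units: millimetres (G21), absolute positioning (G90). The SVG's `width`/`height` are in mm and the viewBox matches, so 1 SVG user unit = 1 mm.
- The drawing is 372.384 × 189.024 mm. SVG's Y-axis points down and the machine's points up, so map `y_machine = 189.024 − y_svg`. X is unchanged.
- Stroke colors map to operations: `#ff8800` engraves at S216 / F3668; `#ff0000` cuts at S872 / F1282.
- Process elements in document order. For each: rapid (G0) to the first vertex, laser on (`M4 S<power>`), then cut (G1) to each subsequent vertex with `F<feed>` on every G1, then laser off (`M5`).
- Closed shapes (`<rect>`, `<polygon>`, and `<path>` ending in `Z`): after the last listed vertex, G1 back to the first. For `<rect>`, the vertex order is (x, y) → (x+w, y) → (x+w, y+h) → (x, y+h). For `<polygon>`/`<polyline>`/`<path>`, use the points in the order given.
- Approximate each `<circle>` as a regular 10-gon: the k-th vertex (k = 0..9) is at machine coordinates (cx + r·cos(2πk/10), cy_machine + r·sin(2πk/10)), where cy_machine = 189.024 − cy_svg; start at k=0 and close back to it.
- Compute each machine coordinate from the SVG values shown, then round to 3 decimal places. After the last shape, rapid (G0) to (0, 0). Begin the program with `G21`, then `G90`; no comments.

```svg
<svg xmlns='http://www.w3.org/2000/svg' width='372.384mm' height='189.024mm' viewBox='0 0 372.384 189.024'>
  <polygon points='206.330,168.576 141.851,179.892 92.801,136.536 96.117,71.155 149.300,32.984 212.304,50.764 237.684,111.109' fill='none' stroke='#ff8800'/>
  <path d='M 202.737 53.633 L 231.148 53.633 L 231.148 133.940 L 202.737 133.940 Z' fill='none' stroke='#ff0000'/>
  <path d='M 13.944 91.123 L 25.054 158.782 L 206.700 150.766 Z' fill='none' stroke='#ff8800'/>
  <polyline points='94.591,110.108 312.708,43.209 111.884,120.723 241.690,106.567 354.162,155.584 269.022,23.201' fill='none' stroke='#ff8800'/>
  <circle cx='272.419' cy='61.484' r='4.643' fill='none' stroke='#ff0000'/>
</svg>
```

G21
G90
G0 X206.330 Y20.448
M4 S216
G1 X141.851 Y9.132 F3668
G1 X92.801 Y52.488 F3668
G1 X96.117 Y117.869 F3668
G1 X149.300 Y156.040 F3668
G1 X212.304 Y138.260 F3668
G1 X237.684 Y77.915 F3668
G1 X206.330 Y20.448 F3668
M5
G0 X202.737 Y135.391
M4 S872
G1 X231.148 Y135.391 F1282
G1 X231.148 Y55.084 F1282
G1 X202.737 Y55.084 F1282
G1 X202.737 Y135.391 F1282
M5
G0 X13.944 Y97.901
M4 S216
G1 X25.054 Y30.242 F3668
G1 X206.700 Y38.258 F3668
G1 X13.944 Y97.901 F3668
M5
G0 X94.591 Y78.916
M4 S216
G1 X312.708 Y145.815 F3668
G1 X111.884 Y68.301 F3668
G1 X241.690 Y82.457 F3668
G1 X354.162 Y33.440 F3668
G1 X269.022 Y165.823 F3668
M5
G0 X277.062 Y127.540
M4 S872
G1 X276.175 Y130.269 F1282
G1 X273.854 Y131.956 F1282
G1 X270.984 Y131.956 F1282
G1 X268.663 Y130.269 F1282
G1 X267.776 Y127.540 F1282
G1 X268.663 Y124.811 F1282
G1 X270.984 Y123.124 F1282
G1 X273.854 Y123.124 F1282
G1 X276.175 Y124.811 F1282
G1 X277.062 Y127.540 F1282
M5
G0 X0.000 Y0.000

1 u = 1 mm; y_m = 189.024 − y.

[1] `<polygon>` regular polygon, #ff8800→engrave S216 F3668: (206.330,20.448) → (141.851,9.132) → (92.801,52.488) → (96.117,117.869) → (149.300,156.040) → (212.304,138.260) → (237.684,77.915) → (206.330,20.448) (closed)

[2] `<path>` rectangle, #ff0000→cut S872 F1282: (202.737,135.391) → (231.148,135.391) → (231.148,55.084) → (202.737,55.084) → (202.737,135.391) (closed)

[3] `<path>` closed polygon, #ff8800→engrave S216 F3668: (13.944,97.901) → (25.054,30.242) → (206.700,38.258) → (13.944,97.901) (closed)

[4] `<polyline>` open polyline, #ff8800→engrave S216 F3668: (94.591,78.916) → (312.708,145.815) → (111.884,68.301) → (241.690,82.457) → (354.162,33.440) → (269.022,165.823)

[5] `<circle>` circle, #ff0000→cut S872 F1282: (277.062,127.540) → (276.175,130.269) → (273.854,131.956) → (270.984,131.956) → (268.663,130.269) → (267.776,127.540) → (268.663,124.811) → (270.984,123.124) → (273.854,123.124) → (276.175,124.811) → (277.062,127.540) (closed)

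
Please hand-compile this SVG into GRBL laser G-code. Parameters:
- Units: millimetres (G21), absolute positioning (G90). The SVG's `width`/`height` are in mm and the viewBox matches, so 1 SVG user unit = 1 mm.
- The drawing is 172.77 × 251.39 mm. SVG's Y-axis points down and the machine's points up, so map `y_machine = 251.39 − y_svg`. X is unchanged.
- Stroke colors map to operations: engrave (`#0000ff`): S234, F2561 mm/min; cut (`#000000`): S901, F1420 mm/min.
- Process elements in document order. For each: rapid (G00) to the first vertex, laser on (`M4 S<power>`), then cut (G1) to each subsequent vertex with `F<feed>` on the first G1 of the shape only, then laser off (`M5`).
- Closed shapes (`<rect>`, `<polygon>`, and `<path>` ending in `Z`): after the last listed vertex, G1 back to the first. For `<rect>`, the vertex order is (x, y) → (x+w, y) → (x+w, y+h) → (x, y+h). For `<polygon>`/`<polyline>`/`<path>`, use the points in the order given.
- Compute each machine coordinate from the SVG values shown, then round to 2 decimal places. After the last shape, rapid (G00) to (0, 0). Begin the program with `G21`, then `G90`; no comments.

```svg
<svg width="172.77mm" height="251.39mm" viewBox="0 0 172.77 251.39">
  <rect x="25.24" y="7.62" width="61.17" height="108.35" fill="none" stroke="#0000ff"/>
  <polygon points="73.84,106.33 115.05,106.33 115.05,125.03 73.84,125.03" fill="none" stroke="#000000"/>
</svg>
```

viewBox `0 0 172.77 251.39` with mm width/height → 1 unit = 1 mm. Flip: y_m = 251.39 − y_svg.

**Shape 1** — `<rect>` rectangle, stroke `#0000ff` → engrave (S234, F2561). Machine vertices: (25.24,243.77) → (86.41,243.77) → (86.41,135.42) → (25.24,135.42) → (25.24,243.77). Closed: final G1 returns to the first vertex.

**Shape 2** — `<polygon>` rectangle, stroke `#000000` → cut (S901, F1420). Machine vertices: (73.84,145.06) → (115.05,145.06) → (115.05,126.36) → (73.84,126.36) → (73.84,145.06). Closed: final G1 returns to the first vertex.

G21
G90
G00 X25.24 Y243.77
M4 S234
G1 X86.41 Y243.77 F2561
G1 X86.41 Y135.42
G1 X25.24 Y135.42
G1 X25.24 Y243.77
M5
G00 X73.84 Y145.06
M4 S901
G1 X115.05 Y145.06 F1420
G1 X115.05 Y126.36
G1 X73.84 Y126.36
G1 X73.84 Y145.06
M5
G00 X0.00 Y0.00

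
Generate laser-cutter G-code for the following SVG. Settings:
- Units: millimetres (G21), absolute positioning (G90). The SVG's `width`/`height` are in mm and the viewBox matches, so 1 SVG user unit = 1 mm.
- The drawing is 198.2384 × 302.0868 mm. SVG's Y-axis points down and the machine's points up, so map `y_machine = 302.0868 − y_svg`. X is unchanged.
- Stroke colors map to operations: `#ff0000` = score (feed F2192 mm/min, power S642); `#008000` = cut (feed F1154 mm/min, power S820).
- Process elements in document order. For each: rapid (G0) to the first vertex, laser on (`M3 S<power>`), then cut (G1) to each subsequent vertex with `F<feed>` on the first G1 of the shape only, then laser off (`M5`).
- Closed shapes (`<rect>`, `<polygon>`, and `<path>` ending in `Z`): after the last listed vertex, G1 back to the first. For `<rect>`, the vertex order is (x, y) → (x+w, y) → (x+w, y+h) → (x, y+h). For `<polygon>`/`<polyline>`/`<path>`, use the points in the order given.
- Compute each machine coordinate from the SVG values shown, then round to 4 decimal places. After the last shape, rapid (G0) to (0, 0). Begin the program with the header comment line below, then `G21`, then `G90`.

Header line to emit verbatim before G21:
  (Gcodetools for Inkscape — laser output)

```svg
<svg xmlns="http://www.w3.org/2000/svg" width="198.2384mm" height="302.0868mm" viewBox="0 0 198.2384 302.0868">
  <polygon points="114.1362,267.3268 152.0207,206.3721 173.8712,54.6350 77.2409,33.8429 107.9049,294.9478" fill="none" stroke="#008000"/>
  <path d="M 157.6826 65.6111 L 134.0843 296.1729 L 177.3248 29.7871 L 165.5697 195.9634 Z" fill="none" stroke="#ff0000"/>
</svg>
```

1 u = 1 mm; y_m = 302.0868 − y.

[1] `<polygon>` closed polygon, #008000→cut S820 F1154: (114.1362,34.7600) → (152.0207,95.7147) → (173.8712,247.4518) → (77.2409,268.2439) → (107.9049,7.1390) → (114.1362,34.7600) (closed)

[2] `<path>` closed polygon, #ff0000→score S642 F2192: (157.6826,236.4757) → (134.0843,5.9139) → (177.3248,272.2997) → (165.5697,106.1234) → (157.6826,236.4757) (closed)

(Gcodetools for Inkscape — laser output)
G21
G90
G0 X114.1362 Y34.7600
M3 S820
G1 X152.0207 Y95.7147 F1154
G1 X173.8712 Y247.4518
G1 X77.2409 Y268.2439
G1 X107.9049 Y7.1390
G1 X114.1362 Y34.7600
M5
G0 X157.6826 Y236.4757
M3 S642
G1 X134.0843 Y5.9139 F2192
G1 X177.3248 Y272.2997
G1 X165.5697 Y106.1234
G1 X157.6826 Y236.4757
M5
G0 X0.0000 Y0.0000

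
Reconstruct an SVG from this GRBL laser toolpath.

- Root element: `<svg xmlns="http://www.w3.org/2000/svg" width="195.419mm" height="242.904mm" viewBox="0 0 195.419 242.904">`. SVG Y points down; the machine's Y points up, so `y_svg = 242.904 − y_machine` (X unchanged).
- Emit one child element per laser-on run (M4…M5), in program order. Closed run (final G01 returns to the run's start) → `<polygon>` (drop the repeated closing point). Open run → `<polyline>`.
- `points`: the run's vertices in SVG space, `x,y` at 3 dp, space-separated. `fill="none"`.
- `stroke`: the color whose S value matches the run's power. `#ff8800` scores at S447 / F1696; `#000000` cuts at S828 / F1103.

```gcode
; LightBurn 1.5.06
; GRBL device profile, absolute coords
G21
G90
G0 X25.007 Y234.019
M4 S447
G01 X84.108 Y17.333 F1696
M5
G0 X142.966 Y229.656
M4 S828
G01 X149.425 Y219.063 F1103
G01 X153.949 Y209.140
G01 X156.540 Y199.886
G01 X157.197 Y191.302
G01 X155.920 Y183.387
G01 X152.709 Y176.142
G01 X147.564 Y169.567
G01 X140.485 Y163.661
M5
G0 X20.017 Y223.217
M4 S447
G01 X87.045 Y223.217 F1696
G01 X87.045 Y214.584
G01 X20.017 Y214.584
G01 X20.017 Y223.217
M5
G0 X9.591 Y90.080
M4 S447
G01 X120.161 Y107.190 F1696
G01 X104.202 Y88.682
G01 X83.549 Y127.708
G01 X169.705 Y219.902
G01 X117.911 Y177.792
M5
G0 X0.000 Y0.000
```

Each laser-on run becomes one SVG element. Flip Y back into SVG space with y_svg = 242.904 − y_machine.

Run 1: the run's S447 means `#ff8800` (score). The run is open, so emit a `<polyline>` with points (Y-flipped): 25.007,8.885 84.108,225.571.

Run 2: S828 ⇒ cut layer `#000000`. The run is open, so emit a `<polyline>` with points (Y-flipped): 142.966,13.248 149.425,23.841 153.949,33.764 156.540,43.018 157.197,51.602 155.920,59.517 152.709,66.762 147.564,73.337 140.485,79.243.

Run 3: S447 ⇒ score layer `#ff8800`. The run returns to its start, so emit a `<polygon>` with points (Y-flipped): 20.017,19.687 87.045,19.687 87.045,28.320 20.017,28.320.

Run 4: the run's S447 means `#ff8800` (score). The run is open, so emit a `<polyline>` with points (Y-flipped): 9.591,152.824 120.161,135.714 104.202,154.222 83.549,115.196 169.705,23.002 117.911,65.112.

<svg xmlns="http://www.w3.org/2000/svg" width="195.419mm" height="242.904mm" viewBox="0 0 195.419 242.904">
  <polyline points="25.007,8.885 84.108,225.571" fill="none" stroke="#ff8800"/>
  <polyline points="142.966,13.248 149.425,23.841 153.949,33.764 156.540,43.018 157.197,51.602 155.920,59.517 152.709,66.762 147.564,73.337 140.485,79.243" fill="none" stroke="#000000"/>
  <polygon points="20.017,19.687 87.045,19.687 87.045,28.320 20.017,28.320" fill="none" stroke="#ff8800"/>
  <polyline points="9.591,152.824 120.161,135.714 104.202,154.222 83.549,115.196 169.705,23.002 117.911,65.112" fill="none" stroke="#ff8800"/>
</svg>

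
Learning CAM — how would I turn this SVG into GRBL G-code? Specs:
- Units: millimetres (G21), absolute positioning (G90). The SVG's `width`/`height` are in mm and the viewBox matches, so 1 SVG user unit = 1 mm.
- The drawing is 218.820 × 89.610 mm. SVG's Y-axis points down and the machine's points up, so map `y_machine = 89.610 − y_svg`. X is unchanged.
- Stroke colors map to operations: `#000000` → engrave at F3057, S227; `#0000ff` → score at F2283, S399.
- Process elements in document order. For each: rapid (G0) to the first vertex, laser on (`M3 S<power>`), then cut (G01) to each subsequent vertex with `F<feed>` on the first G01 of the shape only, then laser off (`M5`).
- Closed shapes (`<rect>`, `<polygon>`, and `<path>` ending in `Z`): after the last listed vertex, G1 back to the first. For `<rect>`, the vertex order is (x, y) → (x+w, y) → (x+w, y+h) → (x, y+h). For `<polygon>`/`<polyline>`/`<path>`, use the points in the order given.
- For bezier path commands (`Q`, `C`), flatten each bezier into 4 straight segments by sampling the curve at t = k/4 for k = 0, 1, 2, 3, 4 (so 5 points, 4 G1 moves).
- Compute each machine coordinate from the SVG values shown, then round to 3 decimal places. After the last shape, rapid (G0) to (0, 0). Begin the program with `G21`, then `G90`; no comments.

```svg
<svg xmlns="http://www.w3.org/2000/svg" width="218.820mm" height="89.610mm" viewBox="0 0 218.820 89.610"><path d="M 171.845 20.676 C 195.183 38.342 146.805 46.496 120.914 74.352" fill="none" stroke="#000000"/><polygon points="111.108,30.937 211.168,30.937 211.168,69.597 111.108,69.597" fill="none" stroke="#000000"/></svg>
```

Since the viewBox matches the mm dimensions, user units are millimetres directly. The only transform is the Y-flip y_m = 89.610 − y_svg.

Shape 1 is a cubic bezier drawn with `<path>`. Its stroke #000000 means engrave at S227, F3057. After flipping Y the toolpath is (171.845,68.934) → (177.374,57.012) → (164.840,45.917) → (143.077,32.912) → (120.914,15.258).

Shape 2 is a rectangle drawn with `<polygon>`. Its stroke #000000 means engrave at S227, F3057. After flipping Y the toolpath is (111.108,58.673) → (211.168,58.673) → (211.168,20.013) → (111.108,20.013) → (111.108,58.673), returning to the start.

G21
G90
G0 X171.845 Y68.934
M3 S227
G01 X177.374 Y57.012 F3057
G01 X164.840 Y45.917
G01 X143.077 Y32.912
G01 X120.914 Y15.258
M5
G0 X111.108 Y58.673
M3 S227
G01 X211.168 Y58.673 F3057
G01 X211.168 Y20.013
G01 X111.108 Y20.013
G01 X111.108 Y58.673
M5
G0 X0.000 Y0.000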